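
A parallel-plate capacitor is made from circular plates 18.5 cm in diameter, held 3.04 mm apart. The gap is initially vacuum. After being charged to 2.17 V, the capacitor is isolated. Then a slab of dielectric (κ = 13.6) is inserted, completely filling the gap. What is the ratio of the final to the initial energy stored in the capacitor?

0.0735

Isolated ⇒ Q is held fixed.
C₂ = 13.6 C₁ and U = Q²/(2C), so U₂/U₁ = C₁/C₂ = 0.0735.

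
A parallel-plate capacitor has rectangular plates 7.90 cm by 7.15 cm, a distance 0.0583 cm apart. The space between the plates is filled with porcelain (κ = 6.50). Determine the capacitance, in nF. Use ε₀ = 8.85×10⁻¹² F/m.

A = 7.90 × 7.15 cm² = 5.65×10⁻³ m².
C = κε₀A/d = 6.50 × 8.85×10⁻¹² × 5.65×10⁻³ / 5.83×10⁻⁴ = 5.57×10⁻¹⁰ F.

C ≈ 0.557 nF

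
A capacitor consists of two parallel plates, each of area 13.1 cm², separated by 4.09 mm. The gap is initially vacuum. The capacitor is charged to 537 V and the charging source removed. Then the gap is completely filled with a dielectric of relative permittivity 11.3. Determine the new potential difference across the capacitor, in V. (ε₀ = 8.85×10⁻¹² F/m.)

V ≈ 47.5 V

A = 13.1 cm² = 1.31×10⁻³ m².
Initially C₁ = ε₀A/d = 8.85×10⁻¹² × 1.31×10⁻³ / 4.09×10⁻³ = 2.83×10⁻¹² F.
V₁ = 5.37×10² V.
Isolated ⇒ Q is held fixed. C₂ = 11.3 C₁ and V = Q/C, so V₂/V₁ = C₁/C₂ = 0.0885.
V₂ = 0.0885 × 5.37×10² = 47.5 V.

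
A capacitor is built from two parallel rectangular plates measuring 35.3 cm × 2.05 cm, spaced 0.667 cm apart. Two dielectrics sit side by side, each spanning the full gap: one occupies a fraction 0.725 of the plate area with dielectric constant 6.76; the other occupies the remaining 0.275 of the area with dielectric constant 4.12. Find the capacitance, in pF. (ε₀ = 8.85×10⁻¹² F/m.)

C ≈ 57.9 pF

A = 35.3 × 2.05 cm² = 7.24×10⁻³ m².
Side-by-side slabs ⇒ two capacitors in parallel, each spanning the full gap.
C₁ = κ₁ε₀A₁/d = 6.76 × 8.85×10⁻¹² × 5.25×10⁻³ / 6.67×10⁻³ = 4.71×10⁻¹¹ F.
C₂ = κ₂ε₀A₂/d = 4.12 × 8.85×10⁻¹² × 1.99×10⁻³ / 6.67×10⁻³ = 1.09×10⁻¹¹ F.
C = C₁ + C₂ = 5.79×10⁻¹¹ F.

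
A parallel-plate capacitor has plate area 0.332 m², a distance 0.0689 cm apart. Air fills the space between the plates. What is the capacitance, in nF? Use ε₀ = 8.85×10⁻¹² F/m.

4.26 nF

C = ε₀A/d = 8.85×10⁻¹² × 0.332 / 6.89×10⁻⁴ = 4.26×10⁻⁹ F.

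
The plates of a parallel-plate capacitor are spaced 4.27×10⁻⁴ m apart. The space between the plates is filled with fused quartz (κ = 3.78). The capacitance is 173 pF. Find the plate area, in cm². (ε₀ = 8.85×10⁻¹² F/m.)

A ≈ 22.1 cm²

A = Cd/(κε₀) = 1.73×10⁻¹⁰ × 4.27×10⁻⁴ / (3.78 × 8.85×10⁻¹²) = 2.21×10⁻³ m².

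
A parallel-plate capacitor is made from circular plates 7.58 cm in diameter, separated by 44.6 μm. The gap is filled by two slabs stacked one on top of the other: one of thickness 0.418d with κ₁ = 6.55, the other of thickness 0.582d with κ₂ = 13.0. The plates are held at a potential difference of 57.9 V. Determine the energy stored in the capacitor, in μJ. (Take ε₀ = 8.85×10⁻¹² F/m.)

A = π(7.58/2 cm)² = 4.51×10⁻³ m².
Stacked slabs ⇒ two capacitors in series, each with the full plate area.
C₁ = κ₁ε₀A/d₁ = 6.55 × 8.85×10⁻¹² × 4.51×10⁻³ / 1.86×10⁻⁵ = 1.40×10⁻⁸ F.
C₂ = κ₂ε₀A/d₂ = 13.0 × 8.85×10⁻¹² × 4.51×10⁻³ / 2.60×10⁻⁵ = 2.00×10⁻⁸ F.
C = (1/C₁ + 1/C₂)⁻¹ = 8.25×10⁻⁹ F.
U = ½CV² = ½ × 8.25×10⁻⁹ × (57.9)² = 1.38×10⁻⁵ J.

13.8 μJ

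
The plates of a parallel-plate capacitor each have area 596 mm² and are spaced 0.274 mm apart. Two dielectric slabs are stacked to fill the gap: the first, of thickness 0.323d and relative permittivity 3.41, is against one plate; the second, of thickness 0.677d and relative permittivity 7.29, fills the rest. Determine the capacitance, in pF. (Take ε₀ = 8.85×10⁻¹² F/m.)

C ≈ 103 pF

A = 596 mm² = 5.96×10⁻⁴ m².
Stacked slabs ⇒ two capacitors in series, each with the full plate area.
C₁ = κ₁ε₀A/d₁ = 3.41 × 8.85×10⁻¹² × 5.96×10⁻⁴ / 8.85×10⁻⁵ = 2.03×10⁻¹⁰ F.
C₂ = κ₂ε₀A/d₂ = 7.29 × 8.85×10⁻¹² × 5.96×10⁻⁴ / 1.85×10⁻⁴ = 2.07×10⁻¹⁰ F.
C = (1/C₁ + 1/C₂)⁻¹ = 1.03×10⁻¹⁰ F.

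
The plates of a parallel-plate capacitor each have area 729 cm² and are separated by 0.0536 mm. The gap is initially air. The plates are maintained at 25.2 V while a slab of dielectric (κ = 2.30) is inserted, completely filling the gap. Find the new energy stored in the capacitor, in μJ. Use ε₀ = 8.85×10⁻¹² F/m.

A = 729 cm² = 7.29×10⁻² m².
Initially C₁ = ε₀A/d = 8.85×10⁻¹² × 7.29×10⁻² / 5.36×10⁻⁵ = 1.20×10⁻⁸ F.
U₁ = 3.82×10⁻⁶ J.
Battery connected ⇒ V is held fixed. C₂ = 2.30 C₁ and U = ½CV², so U₂/U₁ = C₂/C₁ = 2.30.
U₂ = 2.30 × 3.82×10⁻⁶ = 8.79×10⁻⁶ J.

8.79 μJ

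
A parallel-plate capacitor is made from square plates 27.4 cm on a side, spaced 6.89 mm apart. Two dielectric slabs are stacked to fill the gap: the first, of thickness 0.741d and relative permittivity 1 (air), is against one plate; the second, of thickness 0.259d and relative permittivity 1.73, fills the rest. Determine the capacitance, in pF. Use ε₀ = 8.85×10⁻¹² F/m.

108 pF

A = (27.4 cm)² = 7.51×10⁻² m².
Stacked slabs ⇒ two capacitors in series, each with the full plate area.
C₁ = κ₁ε₀A/d₁ = 1.00 × 8.85×10⁻¹² × 7.51×10⁻² / 5.11×10⁻³ = 1.30×10⁻¹⁰ F.
C₂ = κ₂ε₀A/d₂ = 1.73 × 8.85×10⁻¹² × 7.51×10⁻² / 1.78×10⁻³ = 6.44×10⁻¹⁰ F.
C = (1/C₁ + 1/C₂)⁻¹ = 1.08×10⁻¹⁰ F.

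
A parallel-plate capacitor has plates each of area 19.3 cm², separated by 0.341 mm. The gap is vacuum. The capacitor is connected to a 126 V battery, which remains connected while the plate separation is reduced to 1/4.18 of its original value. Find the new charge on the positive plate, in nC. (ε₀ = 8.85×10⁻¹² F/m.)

A = 19.3 cm² = 1.93×10⁻³ m².
Initially C₁ = ε₀A/d = 8.85×10⁻¹² × 1.93×10⁻³ / 3.41×10⁻⁴ = 5.01×10⁻¹¹ F.
Q₁ = 6.31×10⁻⁹ C.
Battery connected ⇒ V is held fixed. C₂ = 4.18 C₁ and Q = CV, so Q₂/Q₁ = C₂/C₁ = 4.18.
Q₂ = 4.18 × 6.31×10⁻⁹ = 2.64×10⁻⁸ C.

Q ≈ 26.4 nC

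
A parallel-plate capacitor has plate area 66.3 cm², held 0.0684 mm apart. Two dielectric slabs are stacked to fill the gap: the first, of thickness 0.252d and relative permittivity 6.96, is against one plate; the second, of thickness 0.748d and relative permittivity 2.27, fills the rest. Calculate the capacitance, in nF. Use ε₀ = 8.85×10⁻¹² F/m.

C ≈ 2.35 nF

A = 66.3 cm² = 6.63×10⁻³ m².
Stacked slabs ⇒ two capacitors in series, each with the full plate area.
C₁ = κ₁ε₀A/d₁ = 6.96 × 8.85×10⁻¹² × 6.63×10⁻³ / 1.72×10⁻⁵ = 2.37×10⁻⁸ F.
C₂ = κ₂ε₀A/d₂ = 2.27 × 8.85×10⁻¹² × 6.63×10⁻³ / 5.12×10⁻⁵ = 2.60×10⁻⁹ F.
C = (1/C₁ + 1/C₂)⁻¹ = 2.35×10⁻⁹ F.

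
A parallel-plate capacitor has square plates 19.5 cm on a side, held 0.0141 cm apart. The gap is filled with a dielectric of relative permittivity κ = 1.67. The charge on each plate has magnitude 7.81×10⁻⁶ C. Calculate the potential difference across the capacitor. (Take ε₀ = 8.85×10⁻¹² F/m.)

A = (19.5 cm)² = 3.80×10⁻² m².
C = κε₀A/d = 1.67 × 8.85×10⁻¹² × 3.80×10⁻² / 1.41×10⁻⁴ = 3.99×10⁻⁹ F.
V = Q/C = 7.81×10⁻⁶ / 3.99×10⁻⁹ = 1.96×10³ V.

1.96 kV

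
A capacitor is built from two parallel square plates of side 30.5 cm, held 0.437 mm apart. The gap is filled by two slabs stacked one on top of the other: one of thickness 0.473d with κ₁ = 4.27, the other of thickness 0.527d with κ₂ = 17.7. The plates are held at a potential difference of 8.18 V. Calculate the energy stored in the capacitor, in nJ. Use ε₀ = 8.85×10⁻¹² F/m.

U ≈ 448 nJ

A = (30.5 cm)² = 9.30×10⁻² m².
Stacked slabs ⇒ two capacitors in series, each with the full plate area.
C₁ = κ₁ε₀A/d₁ = 4.27 × 8.85×10⁻¹² × 9.30×10⁻² / 2.07×10⁻⁴ = 1.70×10⁻⁸ F.
C₂ = κ₂ε₀A/d₂ = 17.7 × 8.85×10⁻¹² × 9.30×10⁻² / 2.30×10⁻⁴ = 6.33×10⁻⁸ F.
C = (1/C₁ + 1/C₂)⁻¹ = 1.34×10⁻⁸ F.
U = ½CV² = ½ × 1.34×10⁻⁸ × (8.18)² = 4.48×10⁻⁷ J.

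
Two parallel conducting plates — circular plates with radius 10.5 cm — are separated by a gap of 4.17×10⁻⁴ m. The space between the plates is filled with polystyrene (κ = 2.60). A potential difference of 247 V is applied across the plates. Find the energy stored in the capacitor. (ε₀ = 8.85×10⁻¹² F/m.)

A = π(10.5 cm)² = 3.46×10⁻² m².
C = κε₀A/d = 2.60 × 8.85×10⁻¹² × 3.46×10⁻² / 4.17×10⁻⁴ = 1.91×10⁻⁹ F.
U = ½CV² = ½ × 1.91×10⁻⁹ × (247)² = 5.83×10⁻⁵ J.

58.3 μJ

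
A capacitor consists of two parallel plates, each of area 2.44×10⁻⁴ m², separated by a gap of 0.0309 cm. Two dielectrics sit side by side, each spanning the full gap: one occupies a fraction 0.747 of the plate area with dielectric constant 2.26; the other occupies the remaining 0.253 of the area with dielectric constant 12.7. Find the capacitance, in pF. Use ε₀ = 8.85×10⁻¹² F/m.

Side-by-side slabs ⇒ two capacitors in parallel, each spanning the full gap.
C₁ = κ₁ε₀A₁/d = 2.26 × 8.85×10⁻¹² × 1.82×10⁻⁴ / 3.09×10⁻⁴ = 1.18×10⁻¹¹ F.
C₂ = κ₂ε₀A₂/d = 12.7 × 8.85×10⁻¹² × 6.17×10⁻⁵ / 3.09×10⁻⁴ = 2.25×10⁻¹¹ F.
C = C₁ + C₂ = 3.43×10⁻¹¹ F.

C ≈ 34.3 pF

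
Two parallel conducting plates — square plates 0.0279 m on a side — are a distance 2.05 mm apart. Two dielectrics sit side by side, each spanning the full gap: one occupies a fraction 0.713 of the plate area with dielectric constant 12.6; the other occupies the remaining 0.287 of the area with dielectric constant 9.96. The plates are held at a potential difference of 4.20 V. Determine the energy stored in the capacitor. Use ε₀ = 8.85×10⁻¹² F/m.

U ≈ 351 pJ

A = (0.0279 m)² = 7.78×10⁻⁴ m².
Side-by-side slabs ⇒ two capacitors in parallel, each spanning the full gap.
C₁ = κ₁ε₀A₁/d = 12.6 × 8.85×10⁻¹² × 5.55×10⁻⁴ / 2.05×10⁻³ = 3.02×10⁻¹¹ F.
C₂ = κ₂ε₀A₂/d = 9.96 × 8.85×10⁻¹² × 2.23×10⁻⁴ / 2.05×10⁻³ = 9.61×10⁻¹² F.
C = C₁ + C₂ = 3.98×10⁻¹¹ F.
U = ½CV² = ½ × 3.98×10⁻¹¹ × (4.20)² = 3.51×10⁻¹⁰ J.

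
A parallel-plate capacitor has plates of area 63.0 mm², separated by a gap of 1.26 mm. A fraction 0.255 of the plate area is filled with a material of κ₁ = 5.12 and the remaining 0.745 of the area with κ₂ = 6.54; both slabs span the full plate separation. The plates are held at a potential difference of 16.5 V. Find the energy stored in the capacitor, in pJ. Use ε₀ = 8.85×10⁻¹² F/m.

U ≈ 372 pJ

A = 63.0 mm² = 6.30×10⁻⁵ m².
Side-by-side slabs ⇒ two capacitors in parallel, each spanning the full gap.
C₁ = κ₁ε₀A₁/d = 5.12 × 8.85×10⁻¹² × 1.61×10⁻⁵ / 1.26×10⁻³ = 5.78×10⁻¹³ F.
C₂ = κ₂ε₀A₂/d = 6.54 × 8.85×10⁻¹² × 4.69×10⁻⁵ / 1.26×10⁻³ = 2.16×10⁻¹² F.
C = C₁ + C₂ = 2.73×10⁻¹² F.
U = ½CV² = ½ × 2.73×10⁻¹² × (16.5)² = 3.72×10⁻¹⁰ J.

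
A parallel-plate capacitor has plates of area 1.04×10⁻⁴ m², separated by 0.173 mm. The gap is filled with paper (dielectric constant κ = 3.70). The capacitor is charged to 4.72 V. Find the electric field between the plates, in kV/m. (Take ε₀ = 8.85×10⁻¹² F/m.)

E ≈ 27.3 kV/m

E = V/d = 4.72 / 1.73×10⁻⁴ = 2.73×10⁴ V/m.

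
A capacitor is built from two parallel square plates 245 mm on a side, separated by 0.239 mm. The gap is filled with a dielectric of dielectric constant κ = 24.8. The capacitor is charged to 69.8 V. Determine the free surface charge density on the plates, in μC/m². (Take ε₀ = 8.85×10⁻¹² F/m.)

A = (245 mm)² = 6.00×10⁻² m².
C = κε₀A/d = 24.8 × 8.85×10⁻¹² × 6.00×10⁻² / 2.39×10⁻⁴ = 5.51×10⁻⁸ F.
σ = Q/A = CV/A = 5.51×10⁻⁸ × 69.8 / 6.00×10⁻² = 6.41×10⁻⁵ C/m².

σ ≈ 64.1 μC/m²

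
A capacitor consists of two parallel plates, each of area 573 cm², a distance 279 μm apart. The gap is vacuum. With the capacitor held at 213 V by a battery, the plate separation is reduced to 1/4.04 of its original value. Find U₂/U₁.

4.04

Battery connected ⇒ V is held fixed.
C₂ = 4.04 C₁ and U = ½CV², so U₂/U₁ = C₂/C₁ = 4.04.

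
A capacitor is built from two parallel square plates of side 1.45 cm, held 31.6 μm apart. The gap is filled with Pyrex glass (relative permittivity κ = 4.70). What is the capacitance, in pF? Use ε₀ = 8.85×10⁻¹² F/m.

A = (1.45 cm)² = 2.10×10⁻⁴ m².
C = κε₀A/d = 4.70 × 8.85×10⁻¹² × 2.10×10⁻⁴ / 3.16×10⁻⁵ = 2.77×10⁻¹⁰ F.

277 pF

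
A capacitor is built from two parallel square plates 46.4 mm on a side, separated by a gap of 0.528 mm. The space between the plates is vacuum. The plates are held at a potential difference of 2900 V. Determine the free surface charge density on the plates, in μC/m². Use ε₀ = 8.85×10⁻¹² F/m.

A = (46.4 mm)² = 2.15×10⁻³ m².
C = ε₀A/d = 8.85×10⁻¹² × 2.15×10⁻³ / 5.28×10⁻⁴ = 3.61×10⁻¹¹ F.
σ = Q/A = CV/A = 3.61×10⁻¹¹ × 2900 / 2.15×10⁻³ = 4.86×10⁻⁵ C/m².

σ ≈ 48.6 μC/m²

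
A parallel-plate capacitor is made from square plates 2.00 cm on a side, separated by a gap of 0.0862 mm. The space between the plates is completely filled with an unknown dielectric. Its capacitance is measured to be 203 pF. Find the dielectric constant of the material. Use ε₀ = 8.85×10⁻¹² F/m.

A = (2.00 cm)² = 4.00×10⁻⁴ m².
κ = Cd/(ε₀A) = 2.03×10⁻¹⁰ × 8.62×10⁻⁵ / (8.85×10⁻¹² × 4.00×10⁻⁴) = 4.94.

4.94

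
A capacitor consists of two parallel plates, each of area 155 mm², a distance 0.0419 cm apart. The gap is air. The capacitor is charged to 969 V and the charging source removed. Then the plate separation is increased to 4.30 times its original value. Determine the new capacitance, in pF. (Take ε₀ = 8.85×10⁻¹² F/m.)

0.761 pF

A = 155 mm² = 1.55×10⁻⁴ m².
Initially C₁ = ε₀A/d = 8.85×10⁻¹² × 1.55×10⁻⁴ / 4.19×10⁻⁴ = 3.27×10⁻¹² F.
C = ε₀A/d scales as 1/d, so C₂/C₁ = d₁/d₂ = 1/4.30 = 0.233.
C₂ = 0.233 × 3.27×10⁻¹² = 7.61×10⁻¹³ F.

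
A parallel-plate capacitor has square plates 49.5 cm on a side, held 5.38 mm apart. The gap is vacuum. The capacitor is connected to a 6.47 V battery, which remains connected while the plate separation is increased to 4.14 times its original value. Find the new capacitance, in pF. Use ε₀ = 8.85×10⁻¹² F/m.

A = (49.5 cm)² = 0.245 m².
Initially C₁ = ε₀A/d = 8.85×10⁻¹² × 0.245 / 5.38×10⁻³ = 4.03×10⁻¹⁰ F.
C = ε₀A/d scales as 1/d, so C₂/C₁ = d₁/d₂ = 1/4.14 = 0.242.
C₂ = 0.242 × 4.03×10⁻¹⁰ = 9.74×10⁻¹¹ F.

C ≈ 97.4 pF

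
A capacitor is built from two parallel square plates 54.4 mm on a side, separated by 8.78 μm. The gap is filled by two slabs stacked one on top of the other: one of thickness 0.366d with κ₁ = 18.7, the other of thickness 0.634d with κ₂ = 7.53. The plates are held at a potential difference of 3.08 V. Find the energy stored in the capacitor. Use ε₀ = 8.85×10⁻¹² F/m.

136 nJ

A = (54.4 mm)² = 2.96×10⁻³ m².
Stacked slabs ⇒ two capacitors in series, each with the full plate area.
C₁ = κ₁ε₀A/d₁ = 18.7 × 8.85×10⁻¹² × 2.96×10⁻³ / 3.21×10⁻⁶ = 1.52×10⁻⁷ F.
C₂ = κ₂ε₀A/d₂ = 7.53 × 8.85×10⁻¹² × 2.96×10⁻³ / 5.57×10⁻⁶ = 3.54×10⁻⁸ F.
C = (1/C₁ + 1/C₂)⁻¹ = 2.87×10⁻⁸ F.
U = ½CV² = ½ × 2.87×10⁻⁸ × (3.08)² = 1.36×10⁻⁷ J.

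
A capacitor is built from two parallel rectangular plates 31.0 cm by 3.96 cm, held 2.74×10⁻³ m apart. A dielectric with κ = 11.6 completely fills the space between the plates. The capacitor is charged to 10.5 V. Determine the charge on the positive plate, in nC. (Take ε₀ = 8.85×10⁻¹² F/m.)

4.83 nC

A = 31.0 × 3.96 cm² = 1.23×10⁻² m².
C = κε₀A/d = 11.6 × 8.85×10⁻¹² × 1.23×10⁻² / 2.74×10⁻³ = 4.60×10⁻¹⁰ F.
Q = CV = 4.60×10⁻¹⁰ × 10.5 = 4.83×10⁻⁹ C.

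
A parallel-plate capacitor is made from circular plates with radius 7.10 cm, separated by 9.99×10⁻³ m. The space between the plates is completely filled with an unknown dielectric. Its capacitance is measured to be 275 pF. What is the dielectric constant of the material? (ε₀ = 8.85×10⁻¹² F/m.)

A = π(7.10 cm)² = 1.58×10⁻² m².
κ = Cd/(ε₀A) = 2.75×10⁻¹⁰ × 9.99×10⁻³ / (8.85×10⁻¹² × 1.58×10⁻²) = 19.6.

κ ≈ 19.6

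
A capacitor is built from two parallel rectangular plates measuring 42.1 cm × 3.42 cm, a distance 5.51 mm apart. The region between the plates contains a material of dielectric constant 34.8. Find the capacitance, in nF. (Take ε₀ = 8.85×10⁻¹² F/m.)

A = 42.1 × 3.42 cm² = 1.44×10⁻² m².
C = κε₀A/d = 34.8 × 8.85×10⁻¹² × 1.44×10⁻² / 5.51×10⁻³ = 8.05×10⁻¹⁰ F.

C ≈ 0.805 nF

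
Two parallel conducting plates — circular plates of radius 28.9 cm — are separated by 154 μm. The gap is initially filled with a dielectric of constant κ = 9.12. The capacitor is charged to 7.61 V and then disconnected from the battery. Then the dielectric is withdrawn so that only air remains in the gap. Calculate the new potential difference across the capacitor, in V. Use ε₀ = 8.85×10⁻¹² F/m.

V ≈ 69.4 V

A = π(28.9 cm)² = 0.262 m².
Initially C₁ = κε₀A/d = 9.12 × 8.85×10⁻¹² × 0.262 / 1.54×10⁻⁴ = 1.38×10⁻⁷ F.
V₁ = 7.61 V.
Isolated ⇒ Q is held fixed. C₂ = 0.110 C₁ and V = Q/C, so V₂/V₁ = C₁/C₂ = 9.12.
V₂ = 9.12 × 7.61 = 69.4 V.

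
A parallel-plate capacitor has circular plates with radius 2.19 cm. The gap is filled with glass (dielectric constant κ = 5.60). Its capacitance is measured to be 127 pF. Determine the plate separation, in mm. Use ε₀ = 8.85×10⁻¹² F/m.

d ≈ 0.588 mm

A = π(2.19 cm)² = 1.51×10⁻³ m².
d = κε₀A/C = 5.60 × 8.85×10⁻¹² × 1.51×10⁻³ / 1.27×10⁻¹⁰ = 5.88×10⁻⁴ m.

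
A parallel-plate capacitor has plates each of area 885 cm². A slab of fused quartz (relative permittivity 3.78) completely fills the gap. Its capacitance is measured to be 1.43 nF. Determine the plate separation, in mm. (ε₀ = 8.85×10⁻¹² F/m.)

2.07 mm

A = 885 cm² = 8.85×10⁻² m².
d = κε₀A/C = 3.78 × 8.85×10⁻¹² × 8.85×10⁻² / 1.43×10⁻⁹ = 2.07×10⁻³ m.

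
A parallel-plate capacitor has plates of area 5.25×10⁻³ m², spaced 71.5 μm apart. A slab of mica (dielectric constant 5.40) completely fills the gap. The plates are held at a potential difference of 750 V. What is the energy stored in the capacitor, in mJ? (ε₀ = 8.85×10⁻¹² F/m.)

C = κε₀A/d = 5.40 × 8.85×10⁻¹² × 5.25×10⁻³ / 7.15×10⁻⁵ = 3.51×10⁻⁹ F.
U = ½CV² = ½ × 3.51×10⁻⁹ × (750)² = 9.87×10⁻⁴ J.

0.987 mJ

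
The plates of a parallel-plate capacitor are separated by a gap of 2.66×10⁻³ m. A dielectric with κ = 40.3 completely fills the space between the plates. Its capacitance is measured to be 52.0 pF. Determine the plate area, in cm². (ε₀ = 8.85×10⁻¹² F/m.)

3.88 cm²

A = Cd/(κε₀) = 5.20×10⁻¹¹ × 2.66×10⁻³ / (40.3 × 8.85×10⁻¹²) = 3.88×10⁻⁴ m².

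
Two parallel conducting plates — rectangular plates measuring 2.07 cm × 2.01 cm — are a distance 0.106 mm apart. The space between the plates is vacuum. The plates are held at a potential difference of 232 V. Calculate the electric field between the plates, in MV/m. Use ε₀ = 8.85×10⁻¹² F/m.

E = V/d = 232 / 1.06×10⁻⁴ = 2.19×10⁶ V/m.

2.19 MV/m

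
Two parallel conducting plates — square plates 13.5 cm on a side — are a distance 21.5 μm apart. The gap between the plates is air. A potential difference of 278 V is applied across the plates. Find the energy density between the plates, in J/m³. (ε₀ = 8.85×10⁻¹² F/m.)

u ≈ 740 J/m³

E = V/d = 278 / 2.15×10⁻⁵ = 1.29×10⁷ V/m.
u = ½ε₀E² = ½ × 8.85×10⁻¹² × (1.29×10⁷)² = 7.40×10² J/m³.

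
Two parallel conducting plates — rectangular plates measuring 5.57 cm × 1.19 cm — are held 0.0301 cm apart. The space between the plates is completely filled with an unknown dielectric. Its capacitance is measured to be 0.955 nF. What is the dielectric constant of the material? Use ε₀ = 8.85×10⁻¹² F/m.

A = 5.57 × 1.19 cm² = 6.63×10⁻⁴ m².
κ = Cd/(ε₀A) = 9.55×10⁻¹⁰ × 3.01×10⁻⁴ / (8.85×10⁻¹² × 6.63×10⁻⁴) = 49.0.

49.0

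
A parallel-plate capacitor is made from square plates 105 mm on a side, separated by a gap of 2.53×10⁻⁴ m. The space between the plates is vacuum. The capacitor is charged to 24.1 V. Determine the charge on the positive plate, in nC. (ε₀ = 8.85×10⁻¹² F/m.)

Q ≈ 9.29 nC

A = (105 mm)² = 1.10×10⁻² m².
C = ε₀A/d = 8.85×10⁻¹² × 1.10×10⁻² / 2.53×10⁻⁴ = 3.86×10⁻¹⁰ F.
Q = CV = 3.86×10⁻¹⁰ × 24.1 = 9.29×10⁻⁹ C.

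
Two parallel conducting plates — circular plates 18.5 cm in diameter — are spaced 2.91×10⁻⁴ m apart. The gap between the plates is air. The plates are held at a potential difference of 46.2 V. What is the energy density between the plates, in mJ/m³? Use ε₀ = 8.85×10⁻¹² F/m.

u ≈ 112 mJ/m³

E = V/d = 46.2 / 2.91×10⁻⁴ = 1.59×10⁵ V/m.
u = ½ε₀E² = ½ × 8.85×10⁻¹² × (1.59×10⁵)² = 0.112 J/m³.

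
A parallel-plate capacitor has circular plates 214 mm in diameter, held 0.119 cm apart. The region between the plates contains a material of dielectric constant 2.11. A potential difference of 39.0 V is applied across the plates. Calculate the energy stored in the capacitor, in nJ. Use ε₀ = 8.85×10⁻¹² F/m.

429 nJ

A = π(214/2 mm)² = 3.60×10⁻² m².
C = κε₀A/d = 2.11 × 8.85×10⁻¹² × 3.60×10⁻² / 1.19×10⁻³ = 5.64×10⁻¹⁰ F.
U = ½CV² = ½ × 5.64×10⁻¹⁰ × (39.0)² = 4.29×10⁻⁷ J.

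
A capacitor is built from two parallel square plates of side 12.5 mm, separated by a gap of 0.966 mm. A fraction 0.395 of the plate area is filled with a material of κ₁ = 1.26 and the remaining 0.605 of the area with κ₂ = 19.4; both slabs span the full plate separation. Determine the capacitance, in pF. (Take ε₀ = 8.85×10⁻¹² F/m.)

A = (12.5 mm)² = 1.56×10⁻⁴ m².
Side-by-side slabs ⇒ two capacitors in parallel, each spanning the full gap.
C₁ = κ₁ε₀A₁/d = 1.26 × 8.85×10⁻¹² × 6.17×10⁻⁵ / 9.66×10⁻⁴ = 7.12×10⁻¹³ F.
C₂ = κ₂ε₀A₂/d = 19.4 × 8.85×10⁻¹² × 9.45×10⁻⁵ / 9.66×10⁻⁴ = 1.68×10⁻¹¹ F.
C = C₁ + C₂ = 1.75×10⁻¹¹ F.

17.5 pF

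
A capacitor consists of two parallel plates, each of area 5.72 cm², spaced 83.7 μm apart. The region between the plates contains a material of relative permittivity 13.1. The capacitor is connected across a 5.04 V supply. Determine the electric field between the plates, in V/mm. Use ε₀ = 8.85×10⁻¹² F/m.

60.2 V/mm

E = V/d = 5.04 / 8.37×10⁻⁵ = 6.02×10⁴ V/m.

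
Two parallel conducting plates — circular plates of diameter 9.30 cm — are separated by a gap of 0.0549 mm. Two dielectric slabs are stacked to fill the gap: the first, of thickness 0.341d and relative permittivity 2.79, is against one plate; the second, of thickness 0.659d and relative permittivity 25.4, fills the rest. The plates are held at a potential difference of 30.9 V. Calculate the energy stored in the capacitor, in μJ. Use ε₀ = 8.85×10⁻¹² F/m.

A = π(9.30/2 cm)² = 6.79×10⁻³ m².
Stacked slabs ⇒ two capacitors in series, each with the full plate area.
C₁ = κ₁ε₀A/d₁ = 2.79 × 8.85×10⁻¹² × 6.79×10⁻³ / 1.87×10⁻⁵ = 8.96×10⁻⁹ F.
C₂ = κ₂ε₀A/d₂ = 25.4 × 8.85×10⁻¹² × 6.79×10⁻³ / 3.62×10⁻⁵ = 4.22×10⁻⁸ F.
C = (1/C₁ + 1/C₂)⁻¹ = 7.39×10⁻⁹ F.
U = ½CV² = ½ × 7.39×10⁻⁹ × (30.9)² = 3.53×10⁻⁶ J.

U ≈ 3.53 μJ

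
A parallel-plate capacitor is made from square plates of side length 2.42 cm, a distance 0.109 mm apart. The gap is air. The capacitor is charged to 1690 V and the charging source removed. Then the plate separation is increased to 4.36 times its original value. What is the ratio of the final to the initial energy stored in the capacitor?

Isolated ⇒ Q is held fixed.
C₂ = 0.229 C₁ and U = Q²/(2C), so U₂/U₁ = C₁/C₂ = 4.36.

U₂/U₁ ≈ 4.36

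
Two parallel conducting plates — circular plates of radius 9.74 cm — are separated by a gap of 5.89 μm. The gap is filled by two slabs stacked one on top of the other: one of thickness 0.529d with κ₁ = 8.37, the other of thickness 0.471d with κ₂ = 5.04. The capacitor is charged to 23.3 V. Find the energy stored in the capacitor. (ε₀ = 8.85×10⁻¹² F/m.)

U ≈ 77.6 μJ

A = π(9.74 cm)² = 2.98×10⁻² m².
Stacked slabs ⇒ two capacitors in series, each with the full plate area.
C₁ = κ₁ε₀A/d₁ = 8.37 × 8.85×10⁻¹² × 2.98×10⁻² / 3.12×10⁻⁶ = 7.09×10⁻⁷ F.
C₂ = κ₂ε₀A/d₂ = 5.04 × 8.85×10⁻¹² × 2.98×10⁻² / 2.77×10⁻⁶ = 4.79×10⁻⁷ F.
C = (1/C₁ + 1/C₂)⁻¹ = 2.86×10⁻⁷ F.
U = ½CV² = ½ × 2.86×10⁻⁷ × (23.3)² = 7.76×10⁻⁵ J.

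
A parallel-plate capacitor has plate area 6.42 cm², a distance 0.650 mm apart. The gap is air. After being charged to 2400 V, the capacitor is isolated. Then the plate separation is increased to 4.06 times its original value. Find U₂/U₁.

U₂/U₁ ≈ 4.06

Isolated ⇒ Q is held fixed.
C₂ = 0.246 C₁ and U = Q²/(2C), so U₂/U₁ = C₁/C₂ = 4.06.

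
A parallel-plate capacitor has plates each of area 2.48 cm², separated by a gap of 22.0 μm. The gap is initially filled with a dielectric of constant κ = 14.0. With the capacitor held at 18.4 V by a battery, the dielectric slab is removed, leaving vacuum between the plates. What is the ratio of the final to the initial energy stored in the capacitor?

U₂/U₁ ≈ 0.0714

Battery connected ⇒ V is held fixed.
C₂ = 0.0714 C₁ and U = ½CV², so U₂/U₁ = C₂/C₁ = 0.0714.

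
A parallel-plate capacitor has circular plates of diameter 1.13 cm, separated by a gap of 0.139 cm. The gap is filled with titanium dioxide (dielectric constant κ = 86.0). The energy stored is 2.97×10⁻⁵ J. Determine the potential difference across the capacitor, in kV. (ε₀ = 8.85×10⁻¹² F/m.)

A = π(1.13/2 cm)² = 1.00×10⁻⁴ m².
C = κε₀A/d = 86.0 × 8.85×10⁻¹² × 1.00×10⁻⁴ / 1.39×10⁻³ = 5.49×10⁻¹¹ F.
V = √(2U/C) = √(2 × 2.97×10⁻⁵ / 5.49×10⁻¹¹) = 1.04×10³ V.

1.04 kV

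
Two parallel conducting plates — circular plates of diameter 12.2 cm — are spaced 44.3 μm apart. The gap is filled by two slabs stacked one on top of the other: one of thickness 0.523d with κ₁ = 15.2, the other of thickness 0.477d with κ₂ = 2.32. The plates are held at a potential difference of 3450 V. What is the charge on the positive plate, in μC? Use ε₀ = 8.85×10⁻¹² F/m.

Q ≈ 33.6 μC

A = π(12.2/2 cm)² = 1.17×10⁻² m².
Stacked slabs ⇒ two capacitors in series, each with the full plate area.
C₁ = κ₁ε₀A/d₁ = 15.2 × 8.85×10⁻¹² × 1.17×10⁻² / 2.32×10⁻⁵ = 6.79×10⁻⁸ F.
C₂ = κ₂ε₀A/d₂ = 2.32 × 8.85×10⁻¹² × 1.17×10⁻² / 2.11×10⁻⁵ = 1.14×10⁻⁸ F.
C = (1/C₁ + 1/C₂)⁻¹ = 9.73×10⁻⁹ F.
Q = CV = 9.73×10⁻⁹ × 3450 = 3.36×10⁻⁵ C.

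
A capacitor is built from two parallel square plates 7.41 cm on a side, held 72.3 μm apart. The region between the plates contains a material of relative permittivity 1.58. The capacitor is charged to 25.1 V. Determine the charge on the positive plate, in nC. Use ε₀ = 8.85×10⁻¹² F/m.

Q ≈ 26.7 nC

A = (7.41 cm)² = 5.49×10⁻³ m².
C = κε₀A/d = 1.58 × 8.85×10⁻¹² × 5.49×10⁻³ / 7.23×10⁻⁵ = 1.06×10⁻⁹ F.
Q = CV = 1.06×10⁻⁹ × 25.1 = 2.67×10⁻⁸ C.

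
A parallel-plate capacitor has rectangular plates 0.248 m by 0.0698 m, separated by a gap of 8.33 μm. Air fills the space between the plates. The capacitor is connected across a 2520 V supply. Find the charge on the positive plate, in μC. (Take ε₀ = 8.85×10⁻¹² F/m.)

46.3 μC

A = 0.248 × 0.0698 m² = 1.73×10⁻² m².
C = ε₀A/d = 8.85×10⁻¹² × 1.73×10⁻² / 8.33×10⁻⁶ = 1.84×10⁻⁸ F.
Q = CV = 1.84×10⁻⁸ × 2520 = 4.63×10⁻⁵ C.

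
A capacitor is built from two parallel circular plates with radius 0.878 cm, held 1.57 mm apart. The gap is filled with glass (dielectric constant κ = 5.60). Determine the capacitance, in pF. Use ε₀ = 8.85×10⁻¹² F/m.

7.64 pF

A = π(0.878 cm)² = 2.42×10⁻⁴ m².
C = κε₀A/d = 5.60 × 8.85×10⁻¹² × 2.42×10⁻⁴ / 1.57×10⁻³ = 7.64×10⁻¹² F.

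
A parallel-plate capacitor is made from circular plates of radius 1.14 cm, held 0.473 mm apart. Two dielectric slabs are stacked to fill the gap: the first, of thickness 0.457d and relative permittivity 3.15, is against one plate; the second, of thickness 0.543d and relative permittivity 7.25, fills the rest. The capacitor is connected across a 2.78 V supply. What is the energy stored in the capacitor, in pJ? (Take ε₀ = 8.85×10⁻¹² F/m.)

U ≈ 134 pJ

A = π(1.14 cm)² = 4.08×10⁻⁴ m².
Stacked slabs ⇒ two capacitors in series, each with the full plate area.
C₁ = κ₁ε₀A/d₁ = 3.15 × 8.85×10⁻¹² × 4.08×10⁻⁴ / 2.16×10⁻⁴ = 5.27×10⁻¹¹ F.
C₂ = κ₂ε₀A/d₂ = 7.25 × 8.85×10⁻¹² × 4.08×10⁻⁴ / 2.57×10⁻⁴ = 1.02×10⁻¹⁰ F.
C = (1/C₁ + 1/C₂)⁻¹ = 3.47×10⁻¹¹ F.
U = ½CV² = ½ × 3.47×10⁻¹¹ × (2.78)² = 1.34×10⁻¹⁰ J.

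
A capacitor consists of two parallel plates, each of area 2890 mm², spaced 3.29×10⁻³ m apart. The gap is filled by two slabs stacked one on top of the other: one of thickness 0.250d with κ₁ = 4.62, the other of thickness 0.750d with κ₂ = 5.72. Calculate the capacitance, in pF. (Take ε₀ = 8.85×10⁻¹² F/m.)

A = 2890 mm² = 2.89×10⁻³ m².
Stacked slabs ⇒ two capacitors in series, each with the full plate area.
C₁ = κ₁ε₀A/d₁ = 4.62 × 8.85×10⁻¹² × 2.89×10⁻³ / 8.22×10⁻⁴ = 1.44×10⁻¹⁰ F.
C₂ = κ₂ε₀A/d₂ = 5.72 × 8.85×10⁻¹² × 2.89×10⁻³ / 2.47×10⁻³ = 5.93×10⁻¹¹ F.
C = (1/C₁ + 1/C₂)⁻¹ = 4.20×10⁻¹¹ F.

42.0 pF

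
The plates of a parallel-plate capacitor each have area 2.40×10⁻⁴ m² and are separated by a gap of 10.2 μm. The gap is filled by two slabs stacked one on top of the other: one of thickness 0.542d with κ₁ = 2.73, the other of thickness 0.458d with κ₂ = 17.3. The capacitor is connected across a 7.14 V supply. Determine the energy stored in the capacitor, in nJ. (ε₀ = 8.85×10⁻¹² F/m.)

Stacked slabs ⇒ two capacitors in series, each with the full plate area.
C₁ = κ₁ε₀A/d₁ = 2.73 × 8.85×10⁻¹² × 2.40×10⁻⁴ / 5.53×10⁻⁶ = 1.05×10⁻⁹ F.
C₂ = κ₂ε₀A/d₂ = 17.3 × 8.85×10⁻¹² × 2.40×10⁻⁴ / 4.67×10⁻⁶ = 7.87×10⁻⁹ F.
C = (1/C₁ + 1/C₂)⁻¹ = 9.25×10⁻¹⁰ F.
U = ½CV² = ½ × 9.25×10⁻¹⁰ × (7.14)² = 2.36×10⁻⁸ J.

U ≈ 23.6 nJ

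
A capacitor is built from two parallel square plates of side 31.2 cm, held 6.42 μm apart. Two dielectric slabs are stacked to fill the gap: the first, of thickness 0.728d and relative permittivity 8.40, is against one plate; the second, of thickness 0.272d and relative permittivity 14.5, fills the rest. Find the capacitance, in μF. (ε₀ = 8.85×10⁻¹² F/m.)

A = (31.2 cm)² = 9.73×10⁻² m².
Stacked slabs ⇒ two capacitors in series, each with the full plate area.
C₁ = κ₁ε₀A/d₁ = 8.40 × 8.85×10⁻¹² × 9.73×10⁻² / 4.67×10⁻⁶ = 1.55×10⁻⁶ F.
C₂ = κ₂ε₀A/d₂ = 14.5 × 8.85×10⁻¹² × 9.73×10⁻² / 1.75×10⁻⁶ = 7.15×10⁻⁶ F.
C = (1/C₁ + 1/C₂)⁻¹ = 1.27×10⁻⁶ F.

C ≈ 1.27 μF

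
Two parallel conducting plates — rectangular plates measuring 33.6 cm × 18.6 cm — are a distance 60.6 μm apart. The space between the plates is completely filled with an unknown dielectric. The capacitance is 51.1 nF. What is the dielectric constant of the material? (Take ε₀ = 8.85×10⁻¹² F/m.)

A = 33.6 × 18.6 cm² = 6.25×10⁻² m².
κ = Cd/(ε₀A) = 5.11×10⁻⁸ × 6.06×10⁻⁵ / (8.85×10⁻¹² × 6.25×10⁻²) = 5.60.

5.60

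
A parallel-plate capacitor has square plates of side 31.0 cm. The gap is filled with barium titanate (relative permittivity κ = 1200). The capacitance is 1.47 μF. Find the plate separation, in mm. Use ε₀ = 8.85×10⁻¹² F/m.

0.694 mm

A = (31.0 cm)² = 9.61×10⁻² m².
d = κε₀A/C = 1200 × 8.85×10⁻¹² × 9.61×10⁻² / 1.47×10⁻⁶ = 6.94×10⁻⁴ m.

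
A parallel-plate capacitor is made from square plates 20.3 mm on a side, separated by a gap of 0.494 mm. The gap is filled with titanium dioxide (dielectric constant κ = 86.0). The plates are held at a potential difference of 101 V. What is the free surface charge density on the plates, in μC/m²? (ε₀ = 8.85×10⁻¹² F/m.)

156 μC/m²

A = (20.3 mm)² = 4.12×10⁻⁴ m².
C = κε₀A/d = 86.0 × 8.85×10⁻¹² × 4.12×10⁻⁴ / 4.94×10⁻⁴ = 6.35×10⁻¹⁰ F.
σ = Q/A = CV/A = 6.35×10⁻¹⁰ × 101 / 4.12×10⁻⁴ = 1.56×10⁻⁴ C/m².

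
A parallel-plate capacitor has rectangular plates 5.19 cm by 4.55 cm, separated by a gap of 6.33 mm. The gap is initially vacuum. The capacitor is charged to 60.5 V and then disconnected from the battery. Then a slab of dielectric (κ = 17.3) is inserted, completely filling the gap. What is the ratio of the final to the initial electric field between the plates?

E₂/E₁ ≈ 0.0578

Isolated ⇒ Q is held fixed.
V₂ = Q/C₂ = V₁/17.3; E = V/d, so E₂/E₁ = (V₂/V₁)(d₁/d₂) = 0.0578.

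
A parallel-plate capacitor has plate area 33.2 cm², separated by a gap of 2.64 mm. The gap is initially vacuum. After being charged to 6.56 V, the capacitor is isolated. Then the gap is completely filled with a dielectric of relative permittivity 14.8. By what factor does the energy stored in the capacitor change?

Isolated ⇒ Q is held fixed.
C₂ = 14.8 C₁ and U = Q²/(2C), so U₂/U₁ = C₁/C₂ = 0.0676.

U₂/U₁ ≈ 0.0676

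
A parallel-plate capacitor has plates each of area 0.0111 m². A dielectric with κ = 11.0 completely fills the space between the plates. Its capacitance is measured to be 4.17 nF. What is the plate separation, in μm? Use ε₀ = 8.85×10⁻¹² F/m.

d ≈ 259 μm

d = κε₀A/C = 11.0 × 8.85×10⁻¹² × 1.11×10⁻² / 4.17×10⁻⁹ = 2.59×10⁻⁴ m.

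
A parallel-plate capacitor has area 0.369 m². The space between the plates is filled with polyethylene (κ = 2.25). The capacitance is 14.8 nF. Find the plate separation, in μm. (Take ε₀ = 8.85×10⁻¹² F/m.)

d = κε₀A/C = 2.25 × 8.85×10⁻¹² × 0.369 / 1.48×10⁻⁸ = 4.96×10⁻⁴ m.

496 μm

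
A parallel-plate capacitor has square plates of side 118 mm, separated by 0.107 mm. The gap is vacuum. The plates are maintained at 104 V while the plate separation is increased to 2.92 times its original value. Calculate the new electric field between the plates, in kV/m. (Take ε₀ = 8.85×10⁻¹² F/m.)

A = (118 mm)² = 1.39×10⁻² m².
Initially C₁ = ε₀A/d = 8.85×10⁻¹² × 1.39×10⁻² / 1.07×10⁻⁴ = 1.15×10⁻⁹ F.
E₁ = 9.72×10⁵ V/m.
Battery connected ⇒ V is held fixed. E = V/d, so E₂/E₁ = d₁/d₂ = 0.342.
E₂ = 0.342 × 9.72×10⁵ = 3.33×10⁵ V/m.

E ≈ 333 kV/m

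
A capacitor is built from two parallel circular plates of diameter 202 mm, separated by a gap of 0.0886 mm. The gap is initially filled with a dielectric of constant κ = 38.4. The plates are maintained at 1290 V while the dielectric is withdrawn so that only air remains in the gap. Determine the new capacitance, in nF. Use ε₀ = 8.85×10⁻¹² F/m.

3.20 nF

A = π(202/2 mm)² = 3.20×10⁻² m².
Initially C₁ = κε₀A/d = 38.4 × 8.85×10⁻¹² × 3.20×10⁻² / 8.86×10⁻⁵ = 1.23×10⁻⁷ F.
C = κε₀A/d scales with κ, so C₂/C₁ = 1/κ = 1/38.4 = 0.0260.
C₂ = 0.0260 × 1.23×10⁻⁷ = 3.20×10⁻⁹ F.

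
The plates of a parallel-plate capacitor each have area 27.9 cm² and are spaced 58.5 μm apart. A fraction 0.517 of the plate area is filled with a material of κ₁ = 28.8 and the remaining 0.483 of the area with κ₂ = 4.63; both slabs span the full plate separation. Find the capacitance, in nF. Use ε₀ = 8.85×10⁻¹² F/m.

A = 27.9 cm² = 2.79×10⁻³ m².
Side-by-side slabs ⇒ two capacitors in parallel, each spanning the full gap.
C₁ = κ₁ε₀A₁/d = 28.8 × 8.85×10⁻¹² × 1.44×10⁻³ / 5.85×10⁻⁵ = 6.28×10⁻⁹ F.
C₂ = κ₂ε₀A₂/d = 4.63 × 8.85×10⁻¹² × 1.35×10⁻³ / 5.85×10⁻⁵ = 9.44×10⁻¹⁰ F.
C = C₁ + C₂ = 7.23×10⁻⁹ F.

C ≈ 7.23 nF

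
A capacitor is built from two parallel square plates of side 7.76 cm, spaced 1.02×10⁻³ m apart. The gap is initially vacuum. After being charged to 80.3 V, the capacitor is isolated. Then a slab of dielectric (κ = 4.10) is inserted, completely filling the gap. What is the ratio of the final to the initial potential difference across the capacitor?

V₂/V₁ ≈ 0.244

Isolated ⇒ Q is held fixed.
C₂ = 4.10 C₁ and V = Q/C, so V₂/V₁ = C₁/C₂ = 0.244.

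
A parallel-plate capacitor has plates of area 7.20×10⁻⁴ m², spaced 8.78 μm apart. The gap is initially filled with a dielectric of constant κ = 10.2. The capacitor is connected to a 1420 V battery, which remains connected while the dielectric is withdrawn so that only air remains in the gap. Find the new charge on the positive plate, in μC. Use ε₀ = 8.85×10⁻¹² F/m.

1.03 μC

Initially C₁ = κε₀A/d = 10.2 × 8.85×10⁻¹² × 7.20×10⁻⁴ / 8.78×10⁻⁶ = 7.40×10⁻⁹ F.
Q₁ = 1.05×10⁻⁵ C.
Battery connected ⇒ V is held fixed. C₂ = 0.0980 C₁ and Q = CV, so Q₂/Q₁ = C₂/C₁ = 0.0980.
Q₂ = 0.0980 × 1.05×10⁻⁵ = 1.03×10⁻⁶ C.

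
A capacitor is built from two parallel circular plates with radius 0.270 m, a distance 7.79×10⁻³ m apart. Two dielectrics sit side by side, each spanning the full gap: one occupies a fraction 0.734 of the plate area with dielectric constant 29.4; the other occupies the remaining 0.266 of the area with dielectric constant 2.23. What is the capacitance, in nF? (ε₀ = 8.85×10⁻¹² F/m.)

C ≈ 5.77 nF

A = π(0.270 m)² = 0.229 m².
Side-by-side slabs ⇒ two capacitors in parallel, each spanning the full gap.
C₁ = κ₁ε₀A₁/d = 29.4 × 8.85×10⁻¹² × 0.168 / 7.79×10⁻³ = 5.61×10⁻⁹ F.
C₂ = κ₂ε₀A₂/d = 2.23 × 8.85×10⁻¹² × 6.09×10⁻² / 7.79×10⁻³ = 1.54×10⁻¹⁰ F.
C = C₁ + C₂ = 5.77×10⁻⁹ F.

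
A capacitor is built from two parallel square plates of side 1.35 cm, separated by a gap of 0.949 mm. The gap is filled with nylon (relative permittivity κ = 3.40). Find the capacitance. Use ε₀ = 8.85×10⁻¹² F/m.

A = (1.35 cm)² = 1.82×10⁻⁴ m².
C = κε₀A/d = 3.40 × 8.85×10⁻¹² × 1.82×10⁻⁴ / 9.49×10⁻⁴ = 5.78×10⁻¹² F.

5.78 pF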